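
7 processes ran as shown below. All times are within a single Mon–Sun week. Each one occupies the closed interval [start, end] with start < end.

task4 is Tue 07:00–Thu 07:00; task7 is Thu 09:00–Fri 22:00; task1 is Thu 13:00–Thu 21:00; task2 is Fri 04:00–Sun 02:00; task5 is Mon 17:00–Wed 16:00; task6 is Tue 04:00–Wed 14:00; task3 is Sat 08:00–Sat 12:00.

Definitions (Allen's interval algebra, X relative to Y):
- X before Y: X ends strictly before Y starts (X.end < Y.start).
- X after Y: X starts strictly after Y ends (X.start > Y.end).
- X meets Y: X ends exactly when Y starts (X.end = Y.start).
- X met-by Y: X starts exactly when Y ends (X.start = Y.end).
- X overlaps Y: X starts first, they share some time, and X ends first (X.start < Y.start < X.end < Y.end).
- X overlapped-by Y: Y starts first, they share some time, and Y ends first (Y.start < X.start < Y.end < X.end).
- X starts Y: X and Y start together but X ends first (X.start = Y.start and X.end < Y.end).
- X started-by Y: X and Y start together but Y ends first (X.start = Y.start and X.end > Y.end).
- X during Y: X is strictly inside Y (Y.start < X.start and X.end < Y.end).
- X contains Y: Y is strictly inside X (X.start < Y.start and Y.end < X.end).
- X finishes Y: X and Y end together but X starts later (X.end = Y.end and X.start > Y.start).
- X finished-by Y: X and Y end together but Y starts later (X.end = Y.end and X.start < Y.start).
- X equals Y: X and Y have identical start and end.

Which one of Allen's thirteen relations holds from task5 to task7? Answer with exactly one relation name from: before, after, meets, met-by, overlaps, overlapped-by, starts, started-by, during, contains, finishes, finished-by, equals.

before

task5 = [Mon 17:00, Wed 16:00]; task7 = [Thu 09:00, Fri 22:00].
Compare endpoints: task5.start < task7.start, task5.start < task7.end, task5.end < task7.start, task5.end < task7.end.
That pattern is 'before'.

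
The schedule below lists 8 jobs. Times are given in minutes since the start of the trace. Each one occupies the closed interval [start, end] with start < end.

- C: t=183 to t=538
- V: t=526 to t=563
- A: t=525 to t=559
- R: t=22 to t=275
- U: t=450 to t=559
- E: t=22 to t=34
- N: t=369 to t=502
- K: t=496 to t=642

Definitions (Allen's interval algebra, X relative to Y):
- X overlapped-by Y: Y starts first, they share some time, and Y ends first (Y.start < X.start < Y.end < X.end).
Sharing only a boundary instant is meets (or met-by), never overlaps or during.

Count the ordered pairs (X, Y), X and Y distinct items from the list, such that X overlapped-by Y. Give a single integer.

10

Checking all 56 ordered pairs for relation 'overlapped-by'; matching pairs in alphabetical order:
(A, C): A overlapped-by C ✓
(C, R): C overlapped-by R ✓
(K, C): K overlapped-by C ✓
(K, N): K overlapped-by N ✓
(K, U): K overlapped-by U ✓
(U, C): U overlapped-by C ✓
(U, N): U overlapped-by N ✓
(V, A): V overlapped-by A ✓
(V, C): V overlapped-by C ✓
(V, U): V overlapped-by U ✓
Count: 10.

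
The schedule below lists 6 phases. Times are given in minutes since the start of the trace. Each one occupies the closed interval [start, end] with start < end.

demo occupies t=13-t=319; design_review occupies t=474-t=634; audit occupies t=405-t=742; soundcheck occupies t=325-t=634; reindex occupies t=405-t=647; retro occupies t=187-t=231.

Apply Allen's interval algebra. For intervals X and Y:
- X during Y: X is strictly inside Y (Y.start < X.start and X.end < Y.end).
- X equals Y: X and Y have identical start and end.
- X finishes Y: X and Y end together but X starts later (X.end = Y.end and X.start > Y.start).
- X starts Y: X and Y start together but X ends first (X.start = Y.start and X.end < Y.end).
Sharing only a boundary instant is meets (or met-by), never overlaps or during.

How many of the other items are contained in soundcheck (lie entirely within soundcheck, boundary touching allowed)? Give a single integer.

1

Target soundcheck = [t=325, t=634].
audit [t=405, t=742] → overlapped-by → no.
demo [t=13, t=319] → before → no.
design_review [t=474, t=634] → finishes → counts.
reindex [t=405, t=647] → overlapped-by → no.
retro [t=187, t=231] → before → no.
Total: 1.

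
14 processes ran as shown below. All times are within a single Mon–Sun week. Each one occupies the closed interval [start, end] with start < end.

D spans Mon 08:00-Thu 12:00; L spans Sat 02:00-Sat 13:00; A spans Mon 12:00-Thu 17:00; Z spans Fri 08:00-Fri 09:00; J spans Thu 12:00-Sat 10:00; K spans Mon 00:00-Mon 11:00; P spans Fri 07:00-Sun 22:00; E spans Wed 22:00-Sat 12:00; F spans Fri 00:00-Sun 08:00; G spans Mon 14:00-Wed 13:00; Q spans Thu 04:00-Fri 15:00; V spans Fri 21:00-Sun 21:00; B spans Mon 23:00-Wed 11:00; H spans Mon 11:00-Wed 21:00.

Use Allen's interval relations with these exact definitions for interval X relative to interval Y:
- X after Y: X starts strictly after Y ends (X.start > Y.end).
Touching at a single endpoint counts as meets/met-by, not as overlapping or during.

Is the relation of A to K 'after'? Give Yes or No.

A = [Mon 12:00, Thu 17:00], K = [Mon 00:00, Mon 11:00].
Actual relation of A to K: after.
Asked whether 'after' holds → Yes.

Yes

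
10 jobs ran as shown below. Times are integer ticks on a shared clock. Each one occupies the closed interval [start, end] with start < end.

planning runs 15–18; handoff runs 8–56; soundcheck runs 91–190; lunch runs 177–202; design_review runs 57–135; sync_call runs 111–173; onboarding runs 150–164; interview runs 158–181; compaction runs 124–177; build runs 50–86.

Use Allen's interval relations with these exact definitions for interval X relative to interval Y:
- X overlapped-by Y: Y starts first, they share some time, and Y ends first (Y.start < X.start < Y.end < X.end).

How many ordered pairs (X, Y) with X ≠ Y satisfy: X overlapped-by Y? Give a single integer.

Checking all 90 ordered pairs for relation 'overlapped-by'; matching pairs in alphabetical order:
(build, handoff): build overlapped-by handoff ✓
(compaction, design_review): compaction overlapped-by design_review ✓
(compaction, sync_call): compaction overlapped-by sync_call ✓
(design_review, build): design_review overlapped-by build ✓
(interview, compaction): interview overlapped-by compaction ✓
(interview, onboarding): interview overlapped-by onboarding ✓
(interview, sync_call): interview overlapped-by sync_call ✓
(lunch, interview): lunch overlapped-by interview ✓
(lunch, soundcheck): lunch overlapped-by soundcheck ✓
(soundcheck, design_review): soundcheck overlapped-by design_review ✓
(sync_call, design_review): sync_call overlapped-by design_review ✓
Count: 11.

11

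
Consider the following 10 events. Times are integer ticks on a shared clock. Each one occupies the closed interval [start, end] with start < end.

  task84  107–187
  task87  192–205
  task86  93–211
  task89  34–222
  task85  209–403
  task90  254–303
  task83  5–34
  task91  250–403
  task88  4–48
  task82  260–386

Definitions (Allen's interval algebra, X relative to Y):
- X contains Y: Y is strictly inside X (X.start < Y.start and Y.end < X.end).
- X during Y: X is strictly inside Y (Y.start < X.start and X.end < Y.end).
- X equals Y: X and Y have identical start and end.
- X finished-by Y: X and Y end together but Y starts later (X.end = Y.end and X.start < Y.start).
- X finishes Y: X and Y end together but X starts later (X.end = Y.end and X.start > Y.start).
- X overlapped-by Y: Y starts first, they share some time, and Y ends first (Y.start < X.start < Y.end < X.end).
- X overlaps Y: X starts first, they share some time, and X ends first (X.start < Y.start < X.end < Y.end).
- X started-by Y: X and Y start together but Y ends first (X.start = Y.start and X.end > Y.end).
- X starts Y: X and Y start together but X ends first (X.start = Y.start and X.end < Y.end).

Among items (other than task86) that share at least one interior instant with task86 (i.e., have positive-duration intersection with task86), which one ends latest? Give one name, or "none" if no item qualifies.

Target task86 = [93, 211].
task82 [260, 386] → after → excluded.
task83 [5, 34] → before → excluded.
task84 [107, 187] → during → candidate.
task85 [209, 403] → overlapped-by → candidate.
task87 [192, 205] → during → candidate.
task88 [4, 48] → before → excluded.
task89 [34, 222] → contains → candidate.
task90 [254, 303] → after → excluded.
task91 [250, 403] → after → excluded.
Among candidates, latest end is 403 → task85.

task85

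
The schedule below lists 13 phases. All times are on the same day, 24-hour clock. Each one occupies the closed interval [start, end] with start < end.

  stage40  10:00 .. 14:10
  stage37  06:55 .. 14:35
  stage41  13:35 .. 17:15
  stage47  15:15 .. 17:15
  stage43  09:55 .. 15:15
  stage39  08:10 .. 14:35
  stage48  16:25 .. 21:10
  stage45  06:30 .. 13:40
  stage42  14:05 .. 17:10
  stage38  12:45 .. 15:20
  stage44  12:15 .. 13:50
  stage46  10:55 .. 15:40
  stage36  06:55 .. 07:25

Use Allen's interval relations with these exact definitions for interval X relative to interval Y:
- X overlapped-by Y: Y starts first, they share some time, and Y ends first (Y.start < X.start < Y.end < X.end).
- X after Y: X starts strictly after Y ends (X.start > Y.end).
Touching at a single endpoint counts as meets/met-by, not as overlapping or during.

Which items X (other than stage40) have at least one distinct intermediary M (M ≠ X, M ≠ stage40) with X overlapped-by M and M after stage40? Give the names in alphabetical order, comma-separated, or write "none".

Target stage40 = [10:00, 14:10].
Intermediaries M with M after stage40: stage47, stage48.
Via stage47 — items with X overlapped-by stage47: stage48.
Via stage48 — items with X overlapped-by stage48: none.
Union: stage48.

stage48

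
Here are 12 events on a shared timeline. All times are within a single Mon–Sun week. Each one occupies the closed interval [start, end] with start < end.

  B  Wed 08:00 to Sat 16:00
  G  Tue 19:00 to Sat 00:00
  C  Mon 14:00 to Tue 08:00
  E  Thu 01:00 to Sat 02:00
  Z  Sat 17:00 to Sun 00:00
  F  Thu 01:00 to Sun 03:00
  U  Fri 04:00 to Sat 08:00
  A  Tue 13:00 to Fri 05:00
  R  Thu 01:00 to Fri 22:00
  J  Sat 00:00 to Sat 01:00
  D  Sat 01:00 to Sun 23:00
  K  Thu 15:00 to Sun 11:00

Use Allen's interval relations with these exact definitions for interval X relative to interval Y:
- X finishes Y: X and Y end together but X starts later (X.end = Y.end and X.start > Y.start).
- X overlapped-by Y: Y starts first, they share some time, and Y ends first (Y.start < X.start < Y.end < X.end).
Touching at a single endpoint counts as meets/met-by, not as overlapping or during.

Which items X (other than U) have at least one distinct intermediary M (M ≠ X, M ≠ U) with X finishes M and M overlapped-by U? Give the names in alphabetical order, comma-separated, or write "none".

none

Target U = [Fri 04:00, Sat 08:00].
Intermediaries M with M overlapped-by U: D.
Via D — items with X finishes D: none.
Union: none.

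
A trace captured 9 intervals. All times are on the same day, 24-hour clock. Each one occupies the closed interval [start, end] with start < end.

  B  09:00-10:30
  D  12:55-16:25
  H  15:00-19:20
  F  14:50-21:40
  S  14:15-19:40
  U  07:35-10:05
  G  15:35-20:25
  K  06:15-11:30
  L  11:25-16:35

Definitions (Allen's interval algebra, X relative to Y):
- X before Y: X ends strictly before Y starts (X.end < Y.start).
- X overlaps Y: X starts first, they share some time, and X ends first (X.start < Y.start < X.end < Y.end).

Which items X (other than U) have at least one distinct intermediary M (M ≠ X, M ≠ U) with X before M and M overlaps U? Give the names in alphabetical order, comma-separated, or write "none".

none

Target U = [07:35, 10:05].
Intermediaries M with M overlaps U: none.
Union: none.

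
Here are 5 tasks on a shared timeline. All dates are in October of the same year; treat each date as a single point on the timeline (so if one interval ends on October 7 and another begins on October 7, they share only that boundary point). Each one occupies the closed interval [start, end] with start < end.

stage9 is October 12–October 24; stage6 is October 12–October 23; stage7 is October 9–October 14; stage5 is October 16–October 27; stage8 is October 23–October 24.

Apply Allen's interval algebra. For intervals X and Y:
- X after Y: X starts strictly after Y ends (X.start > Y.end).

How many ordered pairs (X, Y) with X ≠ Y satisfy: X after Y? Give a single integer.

2

Checking all 20 ordered pairs for relation 'after'; matching pairs in alphabetical order:
(stage5, stage7): stage5 after stage7 ✓
(stage8, stage7): stage8 after stage7 ✓
Count: 2.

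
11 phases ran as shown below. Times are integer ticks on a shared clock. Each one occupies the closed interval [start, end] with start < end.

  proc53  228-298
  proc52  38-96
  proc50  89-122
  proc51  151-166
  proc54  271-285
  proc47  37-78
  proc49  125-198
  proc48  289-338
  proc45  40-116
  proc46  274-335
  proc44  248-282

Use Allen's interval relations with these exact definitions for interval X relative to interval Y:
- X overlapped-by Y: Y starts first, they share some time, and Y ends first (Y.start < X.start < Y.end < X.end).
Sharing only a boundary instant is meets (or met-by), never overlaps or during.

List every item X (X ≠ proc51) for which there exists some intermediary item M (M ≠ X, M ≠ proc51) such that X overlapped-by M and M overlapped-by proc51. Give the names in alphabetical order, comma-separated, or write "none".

none

Target proc51 = [151, 166].
Intermediaries M with M overlapped-by proc51: none.
Union: none.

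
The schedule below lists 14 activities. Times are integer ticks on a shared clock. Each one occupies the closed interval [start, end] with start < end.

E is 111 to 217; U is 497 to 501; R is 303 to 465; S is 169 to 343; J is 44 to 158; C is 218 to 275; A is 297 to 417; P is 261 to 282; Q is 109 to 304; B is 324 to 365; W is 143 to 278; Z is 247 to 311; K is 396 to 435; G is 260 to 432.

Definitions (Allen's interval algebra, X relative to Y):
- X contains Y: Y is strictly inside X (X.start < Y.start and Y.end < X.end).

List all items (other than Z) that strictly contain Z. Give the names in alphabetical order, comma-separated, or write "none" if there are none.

Target Z = [247, 311].
A [297, 417] → overlapped-by → no.
B [324, 365] → after → no.
C [218, 275] → overlaps → no.
E [111, 217] → before → no.
G [260, 432] → overlapped-by → no.
J [44, 158] → before → no.
K [396, 435] → after → no.
P [261, 282] → during → no.
Q [109, 304] → overlaps → no.
R [303, 465] → overlapped-by → no.
S [169, 343] → contains → yes.
U [497, 501] → after → no.
W [143, 278] → overlaps → no.
Result: S.

S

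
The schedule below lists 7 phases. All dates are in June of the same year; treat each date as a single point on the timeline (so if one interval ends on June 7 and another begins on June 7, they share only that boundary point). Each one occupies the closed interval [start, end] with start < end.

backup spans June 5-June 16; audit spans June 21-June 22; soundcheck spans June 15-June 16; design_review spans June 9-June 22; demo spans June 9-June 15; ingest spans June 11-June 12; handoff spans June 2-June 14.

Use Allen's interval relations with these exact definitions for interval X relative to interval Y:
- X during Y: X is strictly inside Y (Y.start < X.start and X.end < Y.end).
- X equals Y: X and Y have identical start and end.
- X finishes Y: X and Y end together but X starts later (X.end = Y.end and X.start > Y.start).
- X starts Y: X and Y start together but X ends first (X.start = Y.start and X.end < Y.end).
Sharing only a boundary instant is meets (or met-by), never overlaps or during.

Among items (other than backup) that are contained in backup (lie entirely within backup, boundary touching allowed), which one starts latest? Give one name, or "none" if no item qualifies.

Target backup = [June 5, June 16].
audit [June 21, June 22] → after → excluded.
demo [June 9, June 15] → during → candidate.
design_review [June 9, June 22] → overlapped-by → excluded.
handoff [June 2, June 14] → overlaps → excluded.
ingest [June 11, June 12] → during → candidate.
soundcheck [June 15, June 16] → finishes → candidate.
Among candidates, latest start is June 15 → soundcheck.

soundcheck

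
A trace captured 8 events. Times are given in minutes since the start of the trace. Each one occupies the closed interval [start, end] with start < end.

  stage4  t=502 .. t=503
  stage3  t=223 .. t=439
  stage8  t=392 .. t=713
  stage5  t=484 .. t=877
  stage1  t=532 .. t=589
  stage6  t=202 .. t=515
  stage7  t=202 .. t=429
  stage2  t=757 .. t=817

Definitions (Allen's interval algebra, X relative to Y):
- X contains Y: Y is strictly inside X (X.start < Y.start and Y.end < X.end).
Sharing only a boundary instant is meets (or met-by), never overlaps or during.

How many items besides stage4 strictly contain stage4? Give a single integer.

Target stage4 = [t=502, t=503].
stage1 [t=532, t=589] → after → no.
stage2 [t=757, t=817] → after → no.
stage3 [t=223, t=439] → before → no.
stage5 [t=484, t=877] → contains → counts.
stage6 [t=202, t=515] → contains → counts.
stage7 [t=202, t=429] → before → no.
stage8 [t=392, t=713] → contains → counts.
Total: 3.

3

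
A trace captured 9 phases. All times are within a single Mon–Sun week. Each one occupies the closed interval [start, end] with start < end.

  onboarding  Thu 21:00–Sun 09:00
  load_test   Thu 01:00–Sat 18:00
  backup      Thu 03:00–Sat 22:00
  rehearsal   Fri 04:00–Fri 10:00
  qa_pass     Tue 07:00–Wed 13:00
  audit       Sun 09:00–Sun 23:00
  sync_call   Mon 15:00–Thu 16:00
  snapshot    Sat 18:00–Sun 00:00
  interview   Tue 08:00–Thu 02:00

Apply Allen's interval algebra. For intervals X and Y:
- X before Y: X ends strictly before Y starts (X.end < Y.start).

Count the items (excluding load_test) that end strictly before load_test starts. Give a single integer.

Target load_test = [Thu 01:00, Sat 18:00].
audit [Sun 09:00, Sun 23:00] → after → no.
backup [Thu 03:00, Sat 22:00] → overlapped-by → no.
interview [Tue 08:00, Thu 02:00] → overlaps → no.
onboarding [Thu 21:00, Sun 09:00] → overlapped-by → no.
qa_pass [Tue 07:00, Wed 13:00] → before → counts.
rehearsal [Fri 04:00, Fri 10:00] → during → no.
snapshot [Sat 18:00, Sun 00:00] → met-by → no.
sync_call [Mon 15:00, Thu 16:00] → overlaps → no.
Total: 1.

1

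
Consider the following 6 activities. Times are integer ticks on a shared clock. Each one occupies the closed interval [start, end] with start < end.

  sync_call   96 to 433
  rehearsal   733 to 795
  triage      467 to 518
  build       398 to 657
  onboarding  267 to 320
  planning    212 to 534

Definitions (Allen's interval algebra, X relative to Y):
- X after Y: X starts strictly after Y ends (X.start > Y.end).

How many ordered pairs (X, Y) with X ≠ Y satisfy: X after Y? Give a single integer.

8

Checking all 30 ordered pairs for relation 'after'; matching pairs in alphabetical order:
(build, onboarding): build after onboarding ✓
(rehearsal, build): rehearsal after build ✓
(rehearsal, onboarding): rehearsal after onboarding ✓
(rehearsal, planning): rehearsal after planning ✓
(rehearsal, sync_call): rehearsal after sync_call ✓
(rehearsal, triage): rehearsal after triage ✓
(triage, onboarding): triage after onboarding ✓
(triage, sync_call): triage after sync_call ✓
Count: 8.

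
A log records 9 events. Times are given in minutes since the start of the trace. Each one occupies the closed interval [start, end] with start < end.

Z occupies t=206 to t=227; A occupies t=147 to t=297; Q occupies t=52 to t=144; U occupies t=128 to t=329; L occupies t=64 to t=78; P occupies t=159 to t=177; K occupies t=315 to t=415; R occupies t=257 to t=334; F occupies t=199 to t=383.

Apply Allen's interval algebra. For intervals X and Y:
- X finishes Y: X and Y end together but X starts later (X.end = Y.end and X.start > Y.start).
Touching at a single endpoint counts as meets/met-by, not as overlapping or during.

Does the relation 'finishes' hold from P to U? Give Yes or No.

P = [t=159, t=177], U = [t=128, t=329].
Actual relation of P to U: during.
Asked whether 'finishes' holds → No.

No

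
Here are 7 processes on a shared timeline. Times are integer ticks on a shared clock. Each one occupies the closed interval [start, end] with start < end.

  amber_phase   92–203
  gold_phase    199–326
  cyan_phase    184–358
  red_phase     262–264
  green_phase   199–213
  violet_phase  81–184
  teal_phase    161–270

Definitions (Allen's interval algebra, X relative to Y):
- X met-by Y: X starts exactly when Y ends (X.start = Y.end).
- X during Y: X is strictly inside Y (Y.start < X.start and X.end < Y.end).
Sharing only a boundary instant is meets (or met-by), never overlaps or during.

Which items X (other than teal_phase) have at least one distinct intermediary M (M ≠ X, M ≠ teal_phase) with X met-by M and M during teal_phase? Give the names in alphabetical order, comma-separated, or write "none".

Target teal_phase = [161, 270].
Intermediaries M with M during teal_phase: green_phase, red_phase.
Via green_phase — items with X met-by green_phase: none.
Via red_phase — items with X met-by red_phase: none.
Union: none.

none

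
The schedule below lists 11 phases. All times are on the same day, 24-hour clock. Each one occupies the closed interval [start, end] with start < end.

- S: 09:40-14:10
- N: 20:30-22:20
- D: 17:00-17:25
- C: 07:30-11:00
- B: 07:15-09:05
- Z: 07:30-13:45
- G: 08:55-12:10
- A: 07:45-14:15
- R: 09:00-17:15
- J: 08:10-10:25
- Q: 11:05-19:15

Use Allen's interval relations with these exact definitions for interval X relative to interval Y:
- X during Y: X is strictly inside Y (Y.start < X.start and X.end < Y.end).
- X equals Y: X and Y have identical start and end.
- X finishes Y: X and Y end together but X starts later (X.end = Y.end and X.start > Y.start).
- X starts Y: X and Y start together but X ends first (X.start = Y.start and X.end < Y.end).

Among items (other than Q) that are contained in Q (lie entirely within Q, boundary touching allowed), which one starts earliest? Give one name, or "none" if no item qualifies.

D

Target Q = [11:05, 19:15].
A [07:45, 14:15] → overlaps → excluded.
B [07:15, 09:05] → before → excluded.
C [07:30, 11:00] → before → excluded.
D [17:00, 17:25] → during → candidate.
G [08:55, 12:10] → overlaps → excluded.
J [08:10, 10:25] → before → excluded.
N [20:30, 22:20] → after → excluded.
R [09:00, 17:15] → overlaps → excluded.
S [09:40, 14:10] → overlaps → excluded.
Z [07:30, 13:45] → overlaps → excluded.
Among candidates, earliest start is 17:00 → D.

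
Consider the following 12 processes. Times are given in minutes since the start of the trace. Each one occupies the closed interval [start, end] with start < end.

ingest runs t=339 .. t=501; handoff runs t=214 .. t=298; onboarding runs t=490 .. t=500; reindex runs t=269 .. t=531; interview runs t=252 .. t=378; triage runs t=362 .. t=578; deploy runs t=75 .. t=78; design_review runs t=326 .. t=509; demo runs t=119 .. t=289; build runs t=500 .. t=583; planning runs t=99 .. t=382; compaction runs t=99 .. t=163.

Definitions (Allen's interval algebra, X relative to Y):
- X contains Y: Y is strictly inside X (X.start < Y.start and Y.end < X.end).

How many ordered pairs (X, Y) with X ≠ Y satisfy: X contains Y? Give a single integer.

Checking all 132 ordered pairs for relation 'contains'; matching pairs in alphabetical order:
(design_review, ingest): design_review contains ingest ✓
(design_review, onboarding): design_review contains onboarding ✓
(ingest, onboarding): ingest contains onboarding ✓
(planning, demo): planning contains demo ✓
(planning, handoff): planning contains handoff ✓
(planning, interview): planning contains interview ✓
(reindex, design_review): reindex contains design_review ✓
(reindex, ingest): reindex contains ingest ✓
(reindex, onboarding): reindex contains onboarding ✓
(triage, onboarding): triage contains onboarding ✓
Count: 10.

10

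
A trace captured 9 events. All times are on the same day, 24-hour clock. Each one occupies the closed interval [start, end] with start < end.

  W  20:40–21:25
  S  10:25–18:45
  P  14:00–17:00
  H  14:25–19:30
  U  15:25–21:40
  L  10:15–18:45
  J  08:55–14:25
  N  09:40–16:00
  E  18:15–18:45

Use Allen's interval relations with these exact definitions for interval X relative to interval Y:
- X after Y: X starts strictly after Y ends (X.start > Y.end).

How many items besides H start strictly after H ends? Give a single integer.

Target H = [14:25, 19:30].
E [18:15, 18:45] → during → no.
J [08:55, 14:25] → meets → no.
L [10:15, 18:45] → overlaps → no.
N [09:40, 16:00] → overlaps → no.
P [14:00, 17:00] → overlaps → no.
S [10:25, 18:45] → overlaps → no.
U [15:25, 21:40] → overlapped-by → no.
W [20:40, 21:25] → after → counts.
Total: 1.

1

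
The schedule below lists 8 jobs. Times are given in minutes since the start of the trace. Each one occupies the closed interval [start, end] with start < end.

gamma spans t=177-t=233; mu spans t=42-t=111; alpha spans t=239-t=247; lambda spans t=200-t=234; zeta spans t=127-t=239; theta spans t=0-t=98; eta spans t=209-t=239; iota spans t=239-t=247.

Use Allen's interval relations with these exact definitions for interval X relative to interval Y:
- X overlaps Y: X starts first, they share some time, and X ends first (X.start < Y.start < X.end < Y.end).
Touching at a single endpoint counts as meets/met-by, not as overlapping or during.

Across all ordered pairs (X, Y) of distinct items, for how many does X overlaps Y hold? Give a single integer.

Checking all 56 ordered pairs for relation 'overlaps'; matching pairs in alphabetical order:
(gamma, eta): gamma overlaps eta ✓
(gamma, lambda): gamma overlaps lambda ✓
(lambda, eta): lambda overlaps eta ✓
(theta, mu): theta overlaps mu ✓
Count: 4.

4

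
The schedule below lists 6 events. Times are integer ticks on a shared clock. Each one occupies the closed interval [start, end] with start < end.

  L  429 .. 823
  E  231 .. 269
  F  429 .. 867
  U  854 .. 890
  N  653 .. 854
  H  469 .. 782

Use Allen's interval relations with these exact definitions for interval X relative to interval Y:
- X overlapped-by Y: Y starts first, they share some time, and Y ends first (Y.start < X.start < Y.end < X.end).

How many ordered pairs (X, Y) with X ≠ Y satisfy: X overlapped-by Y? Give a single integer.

3

Checking all 30 ordered pairs for relation 'overlapped-by'; matching pairs in alphabetical order:
(N, H): N overlapped-by H ✓
(N, L): N overlapped-by L ✓
(U, F): U overlapped-by F ✓
Count: 3.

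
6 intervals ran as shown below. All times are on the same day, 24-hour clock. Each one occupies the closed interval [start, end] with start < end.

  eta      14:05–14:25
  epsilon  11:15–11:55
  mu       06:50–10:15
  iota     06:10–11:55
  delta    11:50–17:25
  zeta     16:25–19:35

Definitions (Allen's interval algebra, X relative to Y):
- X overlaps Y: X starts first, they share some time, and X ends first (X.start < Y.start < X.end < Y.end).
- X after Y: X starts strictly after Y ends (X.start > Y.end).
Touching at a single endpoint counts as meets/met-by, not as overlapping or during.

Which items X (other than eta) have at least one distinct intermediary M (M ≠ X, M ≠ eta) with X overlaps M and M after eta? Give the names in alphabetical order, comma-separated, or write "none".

delta

Target eta = [14:05, 14:25].
Intermediaries M with M after eta: zeta.
Via zeta — items with X overlaps zeta: delta.
Union: delta.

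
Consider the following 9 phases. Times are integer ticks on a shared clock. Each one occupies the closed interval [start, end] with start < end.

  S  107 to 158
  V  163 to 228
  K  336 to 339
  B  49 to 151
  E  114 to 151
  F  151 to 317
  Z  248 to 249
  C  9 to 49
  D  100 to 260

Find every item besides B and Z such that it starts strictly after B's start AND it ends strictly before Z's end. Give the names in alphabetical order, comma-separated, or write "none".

Conditions: its start is strictly after B's start (X.start > 49) AND its end is strictly before Z's end (X.end < 249).
C: start 9 > 49? ✗; end 49 < 249? ✓ → no.
D: start 100 > 49? ✓; end 260 < 249? ✗ → no.
E: start 114 > 49? ✓; end 151 < 249? ✓ → yes.
F: start 151 > 49? ✓; end 317 < 249? ✗ → no.
K: start 336 > 49? ✓; end 339 < 249? ✗ → no.
S: start 107 > 49? ✓; end 158 < 249? ✓ → yes.
V: start 163 > 49? ✓; end 228 < 249? ✓ → yes.
Result: E, S, V.

E, S, V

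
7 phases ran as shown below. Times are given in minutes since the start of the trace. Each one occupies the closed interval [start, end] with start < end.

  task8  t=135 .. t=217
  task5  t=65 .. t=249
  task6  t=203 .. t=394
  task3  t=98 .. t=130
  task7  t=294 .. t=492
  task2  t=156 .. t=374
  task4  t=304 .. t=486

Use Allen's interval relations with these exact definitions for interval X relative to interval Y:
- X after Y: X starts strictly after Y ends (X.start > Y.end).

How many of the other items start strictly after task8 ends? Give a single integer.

Target task8 = [t=135, t=217].
task2 [t=156, t=374] → overlapped-by → no.
task3 [t=98, t=130] → before → no.
task4 [t=304, t=486] → after → counts.
task5 [t=65, t=249] → contains → no.
task6 [t=203, t=394] → overlapped-by → no.
task7 [t=294, t=492] → after → counts.
Total: 2.

2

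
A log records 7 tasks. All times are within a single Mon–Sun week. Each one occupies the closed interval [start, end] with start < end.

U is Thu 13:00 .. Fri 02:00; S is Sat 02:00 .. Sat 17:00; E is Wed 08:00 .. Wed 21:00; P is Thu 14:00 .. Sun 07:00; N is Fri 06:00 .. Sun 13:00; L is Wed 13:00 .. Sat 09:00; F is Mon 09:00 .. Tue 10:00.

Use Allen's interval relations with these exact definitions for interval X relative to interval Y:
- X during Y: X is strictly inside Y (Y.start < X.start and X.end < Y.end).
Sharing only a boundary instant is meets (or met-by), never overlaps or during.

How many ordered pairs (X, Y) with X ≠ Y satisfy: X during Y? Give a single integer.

Checking all 42 ordered pairs for relation 'during'; matching pairs in alphabetical order:
(S, N): S during N ✓
(S, P): S during P ✓
(U, L): U during L ✓
Count: 3.

3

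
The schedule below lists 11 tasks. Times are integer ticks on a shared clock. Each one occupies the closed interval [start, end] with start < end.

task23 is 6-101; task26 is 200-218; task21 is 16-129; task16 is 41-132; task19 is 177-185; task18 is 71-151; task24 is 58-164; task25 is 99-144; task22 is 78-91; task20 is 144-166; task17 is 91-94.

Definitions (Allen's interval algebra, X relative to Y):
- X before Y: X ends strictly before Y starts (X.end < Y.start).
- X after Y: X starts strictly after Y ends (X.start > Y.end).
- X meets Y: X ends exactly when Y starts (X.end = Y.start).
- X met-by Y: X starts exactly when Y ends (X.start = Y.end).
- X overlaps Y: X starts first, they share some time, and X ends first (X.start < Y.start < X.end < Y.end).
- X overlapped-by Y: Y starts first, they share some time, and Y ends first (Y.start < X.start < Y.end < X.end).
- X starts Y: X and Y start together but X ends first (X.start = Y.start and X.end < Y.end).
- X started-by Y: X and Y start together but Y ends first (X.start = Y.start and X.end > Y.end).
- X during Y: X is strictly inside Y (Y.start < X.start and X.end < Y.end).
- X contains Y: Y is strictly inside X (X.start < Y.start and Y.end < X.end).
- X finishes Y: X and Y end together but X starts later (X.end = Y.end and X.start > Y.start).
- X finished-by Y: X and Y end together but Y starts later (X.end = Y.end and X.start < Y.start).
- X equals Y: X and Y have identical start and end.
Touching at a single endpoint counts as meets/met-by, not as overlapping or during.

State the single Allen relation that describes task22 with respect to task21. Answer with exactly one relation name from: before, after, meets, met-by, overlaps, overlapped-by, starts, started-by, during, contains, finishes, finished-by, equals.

during

task22 = [78, 91]; task21 = [16, 129].
Compare endpoints: task22.start > task21.start, task22.start < task21.end, task22.end > task21.start, task22.end < task21.end.
That pattern is 'during'.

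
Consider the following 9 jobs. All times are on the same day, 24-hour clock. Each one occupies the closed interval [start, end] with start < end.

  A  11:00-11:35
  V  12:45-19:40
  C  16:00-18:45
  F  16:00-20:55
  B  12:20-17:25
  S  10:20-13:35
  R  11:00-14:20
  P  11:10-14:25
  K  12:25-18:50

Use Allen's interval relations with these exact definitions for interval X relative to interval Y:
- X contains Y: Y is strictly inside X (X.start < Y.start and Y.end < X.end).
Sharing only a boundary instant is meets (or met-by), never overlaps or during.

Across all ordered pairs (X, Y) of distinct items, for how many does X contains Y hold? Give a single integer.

Checking all 72 ordered pairs for relation 'contains'; matching pairs in alphabetical order:
(K, C): K contains C ✓
(S, A): S contains A ✓
(V, C): V contains C ✓
Count: 3.

3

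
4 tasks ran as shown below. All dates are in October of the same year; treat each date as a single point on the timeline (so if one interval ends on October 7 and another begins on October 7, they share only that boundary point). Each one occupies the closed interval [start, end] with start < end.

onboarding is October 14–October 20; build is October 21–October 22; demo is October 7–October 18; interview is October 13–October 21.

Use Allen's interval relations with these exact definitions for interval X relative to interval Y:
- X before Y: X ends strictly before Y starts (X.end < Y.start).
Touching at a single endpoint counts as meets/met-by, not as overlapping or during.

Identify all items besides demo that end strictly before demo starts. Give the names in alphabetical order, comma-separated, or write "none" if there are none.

Target demo = [October 7, October 18].
build [October 21, October 22] → after → no.
interview [October 13, October 21] → overlapped-by → no.
onboarding [October 14, October 20] → overlapped-by → no.
Result: none.

none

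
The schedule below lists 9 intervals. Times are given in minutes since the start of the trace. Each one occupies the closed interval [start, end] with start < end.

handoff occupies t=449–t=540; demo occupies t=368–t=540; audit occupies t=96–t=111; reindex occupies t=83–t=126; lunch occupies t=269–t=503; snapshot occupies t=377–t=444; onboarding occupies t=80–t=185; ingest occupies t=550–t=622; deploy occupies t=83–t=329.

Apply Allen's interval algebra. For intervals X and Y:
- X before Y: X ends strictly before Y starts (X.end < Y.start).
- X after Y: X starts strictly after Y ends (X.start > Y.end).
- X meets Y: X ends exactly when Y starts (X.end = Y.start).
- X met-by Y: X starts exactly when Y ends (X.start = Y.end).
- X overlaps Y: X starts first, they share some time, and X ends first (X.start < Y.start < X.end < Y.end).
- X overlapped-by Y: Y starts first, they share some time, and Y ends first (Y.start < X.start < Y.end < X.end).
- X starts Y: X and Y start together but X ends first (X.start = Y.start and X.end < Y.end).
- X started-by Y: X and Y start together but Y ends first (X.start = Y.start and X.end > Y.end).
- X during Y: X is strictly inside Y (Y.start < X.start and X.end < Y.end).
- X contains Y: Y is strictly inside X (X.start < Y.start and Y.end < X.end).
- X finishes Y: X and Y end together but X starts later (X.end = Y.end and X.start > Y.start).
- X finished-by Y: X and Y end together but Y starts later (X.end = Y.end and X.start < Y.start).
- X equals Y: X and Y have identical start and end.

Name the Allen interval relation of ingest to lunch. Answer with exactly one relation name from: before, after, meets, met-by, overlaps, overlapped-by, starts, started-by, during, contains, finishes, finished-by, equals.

ingest = [t=550, t=622]; lunch = [t=269, t=503].
Compare endpoints: ingest.start > lunch.start, ingest.start > lunch.end, ingest.end > lunch.start, ingest.end > lunch.end.
That pattern is 'after'.

after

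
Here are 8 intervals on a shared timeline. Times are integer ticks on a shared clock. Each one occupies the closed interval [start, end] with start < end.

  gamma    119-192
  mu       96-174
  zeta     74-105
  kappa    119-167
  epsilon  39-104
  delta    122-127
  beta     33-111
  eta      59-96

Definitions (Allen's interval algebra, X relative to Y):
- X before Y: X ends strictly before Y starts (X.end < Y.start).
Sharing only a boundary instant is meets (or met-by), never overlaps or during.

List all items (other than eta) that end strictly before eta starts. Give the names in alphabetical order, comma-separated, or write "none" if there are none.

none

Target eta = [59, 96].
beta [33, 111] → contains → no.
delta [122, 127] → after → no.
epsilon [39, 104] → contains → no.
gamma [119, 192] → after → no.
kappa [119, 167] → after → no.
mu [96, 174] → met-by → no.
zeta [74, 105] → overlapped-by → no.
Result: none.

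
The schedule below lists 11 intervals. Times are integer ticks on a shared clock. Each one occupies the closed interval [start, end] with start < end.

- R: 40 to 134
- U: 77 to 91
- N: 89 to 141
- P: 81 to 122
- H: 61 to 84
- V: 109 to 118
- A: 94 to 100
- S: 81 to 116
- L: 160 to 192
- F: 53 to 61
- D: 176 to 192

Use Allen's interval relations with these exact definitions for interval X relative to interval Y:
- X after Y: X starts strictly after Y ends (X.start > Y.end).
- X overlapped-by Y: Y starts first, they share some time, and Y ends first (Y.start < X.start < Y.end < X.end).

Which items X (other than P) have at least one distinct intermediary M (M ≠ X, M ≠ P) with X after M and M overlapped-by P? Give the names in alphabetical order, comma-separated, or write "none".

D, L

Target P = [81, 122].
Intermediaries M with M overlapped-by P: N.
Via N — items with X after N: D, L.
Union: D, L.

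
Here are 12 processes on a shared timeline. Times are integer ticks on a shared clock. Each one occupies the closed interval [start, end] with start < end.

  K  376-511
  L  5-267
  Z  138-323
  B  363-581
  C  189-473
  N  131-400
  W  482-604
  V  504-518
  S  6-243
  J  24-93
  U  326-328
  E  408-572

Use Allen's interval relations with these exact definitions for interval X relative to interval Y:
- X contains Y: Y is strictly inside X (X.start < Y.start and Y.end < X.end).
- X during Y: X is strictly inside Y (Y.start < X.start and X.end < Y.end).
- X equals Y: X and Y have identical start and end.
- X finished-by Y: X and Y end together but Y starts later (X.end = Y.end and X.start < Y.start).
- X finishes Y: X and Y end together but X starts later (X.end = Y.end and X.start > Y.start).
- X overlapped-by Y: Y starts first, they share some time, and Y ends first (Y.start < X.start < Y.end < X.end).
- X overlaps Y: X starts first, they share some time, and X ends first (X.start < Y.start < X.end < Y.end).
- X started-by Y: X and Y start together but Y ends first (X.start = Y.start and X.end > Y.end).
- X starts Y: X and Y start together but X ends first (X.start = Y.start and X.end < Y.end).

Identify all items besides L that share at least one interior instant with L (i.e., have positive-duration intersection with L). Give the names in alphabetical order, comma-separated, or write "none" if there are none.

C, J, N, S, Z

Target L = [5, 267].
B [363, 581] → after → no.
C [189, 473] → overlapped-by → yes.
E [408, 572] → after → no.
J [24, 93] → during → yes.
K [376, 511] → after → no.
N [131, 400] → overlapped-by → yes.
S [6, 243] → during → yes.
U [326, 328] → after → no.
V [504, 518] → after → no.
W [482, 604] → after → no.
Z [138, 323] → overlapped-by → yes.
Result: C, J, N, S, Z.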